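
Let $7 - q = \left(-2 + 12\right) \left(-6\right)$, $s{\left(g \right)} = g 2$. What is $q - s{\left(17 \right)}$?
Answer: $33$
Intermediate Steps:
$s{\left(g \right)} = 2 g$
$q = 67$ ($q = 7 - \left(-2 + 12\right) \left(-6\right) = 7 - 10 \left(-6\right) = 7 - -60 = 7 + 60 = 67$)
$q - s{\left(17 \right)} = 67 - 2 \cdot 17 = 67 - 34 = 33$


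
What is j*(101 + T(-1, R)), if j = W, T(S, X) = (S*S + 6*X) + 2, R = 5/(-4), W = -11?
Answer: -2123/2 ≈ -1061.5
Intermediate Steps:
R = -5/4 (R = 5*(-¼) = -5/4 ≈ -1.2500)
T(S, X) = 2 + S² + 6*X (T(S, X) = (S² + 6*X) + 2 = 2 + S² + 6*X)
j = -11
j*(101 + T(-1, R)) = -11*(101 + (2 + (-1)² + 6*(-5/4))) = -11*(101 + (2 + 1 - 15/2)) = -11*(101 - 9/2) = -11*193/2 = -2123/2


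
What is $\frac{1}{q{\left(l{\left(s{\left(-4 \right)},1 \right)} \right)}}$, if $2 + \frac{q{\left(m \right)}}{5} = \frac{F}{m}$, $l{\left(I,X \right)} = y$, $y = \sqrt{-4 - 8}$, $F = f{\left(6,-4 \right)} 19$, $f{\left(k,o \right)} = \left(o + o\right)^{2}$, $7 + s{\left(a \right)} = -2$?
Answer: $- \frac{3}{924190} + \frac{152 i \sqrt{3}}{462095} \approx -3.2461 \cdot 10^{-6} + 0.00056973 i$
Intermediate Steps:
$s{\left(a \right)} = -9$ ($s{\left(a \right)} = -7 - 2 = -9$)
$f{\left(k,o \right)} = 4 o^{2}$ ($f{\left(k,o \right)} = \left(2 o\right)^{2} = 4 o^{2}$)
$F = 1216$ ($F = 4 \left(-4\right)^{2} \cdot 19 = 4 \cdot 16 \cdot 19 = 64 \cdot 19 = 1216$)
$y = 2 i \sqrt{3}$ ($y = \sqrt{-4 - 8} = \sqrt{-12} = 2 i \sqrt{3} \approx 3.4641 i$)
$l{\left(I,X \right)} = 2 i \sqrt{3}$
$q{\left(m \right)} = -10 + \frac{6080}{m}$ ($q{\left(m \right)} = -10 + 5 \frac{1216}{m} = -10 + \frac{6080}{m}$)
$\frac{1}{q{\left(l{\left(s{\left(-4 \right)},1 \right)} \right)}} = \frac{1}{-10 + \frac{6080}{2 i \sqrt{3}}} = \frac{1}{-10 + 6080 \left(- \frac{i \sqrt{3}}{6}\right)} = \frac{1}{-10 - \frac{3040 i \sqrt{3}}{3}}$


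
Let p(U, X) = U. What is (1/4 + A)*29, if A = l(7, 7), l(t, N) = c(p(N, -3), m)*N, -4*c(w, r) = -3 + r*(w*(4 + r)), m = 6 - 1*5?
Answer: -6467/4 ≈ -1616.8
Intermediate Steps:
m = 1 (m = 6 - 5 = 1)
c(w, r) = ¾ - r*w*(4 + r)/4 (c(w, r) = -(-3 + r*(w*(4 + r)))/4 = -(-3 + r*w*(4 + r))/4 = ¾ - r*w*(4 + r)/4)
l(t, N) = N*(¾ - 5*N/4) (l(t, N) = (¾ - 1*1*N - ¼*N*1²)*N = (¾ - N - ¼*N*1)*N = (¾ - N - N/4)*N = (¾ - 5*N/4)*N = N*(¾ - 5*N/4))
A = -56 (A = (¼)*7*(3 - 5*7) = (¼)*7*(3 - 35) = (¼)*7*(-32) = -56)
(1/4 + A)*29 = (1/4 - 56)*29 = (¼ - 56)*29 = -223/4*29 = -6467/4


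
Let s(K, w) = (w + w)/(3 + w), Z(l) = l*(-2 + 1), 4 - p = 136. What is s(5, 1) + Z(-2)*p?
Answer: -527/2 ≈ -263.50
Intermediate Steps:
p = -132 (p = 4 - 1*136 = 4 - 136 = -132)
Z(l) = -l (Z(l) = l*(-1) = -l)
s(K, w) = 2*w/(3 + w) (s(K, w) = (2*w)/(3 + w) = 2*w/(3 + w))
s(5, 1) + Z(-2)*p = 2*1/(3 + 1) - 1*(-2)*(-132) = 2*1/4 + 2*(-132) = 2*1*(¼) - 264 = ½ - 264 = -527/2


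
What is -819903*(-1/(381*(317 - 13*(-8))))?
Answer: 273301/53467 ≈ 5.1116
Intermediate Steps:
-819903*(-1/(381*(317 - 13*(-8)))) = -819903*(-1/(381*(317 + 104))) = -819903/(421*(-381)) = -819903/(-160401) = -819903*(-1/160401) = 273301/53467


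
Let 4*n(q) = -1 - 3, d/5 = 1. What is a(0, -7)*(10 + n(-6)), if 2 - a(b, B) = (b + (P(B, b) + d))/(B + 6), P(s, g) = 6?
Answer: 117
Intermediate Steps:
d = 5 (d = 5*1 = 5)
n(q) = -1 (n(q) = (-1 - 3)/4 = (¼)*(-4) = -1)
a(b, B) = 2 - (11 + b)/(6 + B) (a(b, B) = 2 - (b + (6 + 5))/(B + 6) = 2 - (b + 11)/(6 + B) = 2 - (11 + b)/(6 + B))
a(0, -7)*(10 + n(-6)) = ((1 - 1*0 + 2*(-7))/(6 - 7))*(10 - 1) = ((1 + 0 - 14)/(-1))*9 = -1*(-13)*9 = 13*9 = 117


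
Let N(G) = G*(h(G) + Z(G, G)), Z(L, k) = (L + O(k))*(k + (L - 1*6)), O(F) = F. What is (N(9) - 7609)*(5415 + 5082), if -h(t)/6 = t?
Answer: -64567047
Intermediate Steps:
Z(L, k) = (L + k)*(-6 + L + k) (Z(L, k) = (L + k)*(k + (L - 1*6)) = (L + k)*(k + (L - 6)) = (L + k)*(k + (-6 + L)) = (L + k)*(-6 + L + k))
h(t) = -6*t
N(G) = G*(-18*G + 4*G**2) (N(G) = G*(-6*G + (G**2 + G**2 - 6*G - 6*G + 2*G*G)) = G*(-6*G + (G**2 + G**2 - 6*G - 6*G + 2*G**2)) = G*(-6*G + (-12*G + 4*G**2)) = G*(-18*G + 4*G**2))
(N(9) - 7609)*(5415 + 5082) = (9**2*(-18 + 4*9) - 7609)*(5415 + 5082) = (81*(-18 + 36) - 7609)*10497 = (81*18 - 7609)*10497 = (1458 - 7609)*10497 = -6151*10497 = -64567047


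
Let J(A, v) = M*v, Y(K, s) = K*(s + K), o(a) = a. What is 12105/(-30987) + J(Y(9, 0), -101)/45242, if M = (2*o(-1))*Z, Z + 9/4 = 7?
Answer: -115093863/311536412 ≈ -0.36944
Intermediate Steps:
Z = 19/4 (Z = -9/4 + 7 = 19/4 ≈ 4.7500)
M = -19/2 (M = (2*(-1))*(19/4) = -2*19/4 = -19/2 ≈ -9.5000)
Y(K, s) = K*(K + s)
J(A, v) = -19*v/2
12105/(-30987) + J(Y(9, 0), -101)/45242 = 12105/(-30987) - 19/2*(-101)/45242 = 12105*(-1/30987) + (1919/2)*(1/45242) = -1345/3443 + 1919/90484 = -115093863/311536412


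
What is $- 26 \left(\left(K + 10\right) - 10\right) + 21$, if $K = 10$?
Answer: $-239$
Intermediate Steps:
$- 26 \left(\left(K + 10\right) - 10\right) + 21 = - 26 \left(\left(10 + 10\right) - 10\right) + 21 = - 26 \left(20 - 10\right) + 21 = \left(-26\right) 10 + 21 = -260 + 21 = -239$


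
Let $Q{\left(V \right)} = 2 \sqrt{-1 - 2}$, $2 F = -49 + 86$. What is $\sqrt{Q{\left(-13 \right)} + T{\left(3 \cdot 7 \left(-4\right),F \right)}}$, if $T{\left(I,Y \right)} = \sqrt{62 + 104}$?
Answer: $\sqrt{\sqrt{166} + 2 i \sqrt{3}} \approx 3.6212 + 0.47831 i$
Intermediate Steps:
$F = \frac{37}{2}$ ($F = \frac{-49 + 86}{2} = \frac{1}{2} \cdot 37 = \frac{37}{2} \approx 18.5$)
$T{\left(I,Y \right)} = \sqrt{166}$
$Q{\left(V \right)} = 2 i \sqrt{3}$ ($Q{\left(V \right)} = 2 \sqrt{-3} = 2 i \sqrt{3}$)
$\sqrt{Q{\left(-13 \right)} + T{\left(3 \cdot 7 \left(-4\right),F \right)}} = \sqrt{2 i \sqrt{3} + \sqrt{166}} = \sqrt{\sqrt{166} + 2 i \sqrt{3}}$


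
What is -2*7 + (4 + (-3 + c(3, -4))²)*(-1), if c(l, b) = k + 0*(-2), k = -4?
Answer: -67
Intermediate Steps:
c(l, b) = -4 (c(l, b) = -4 + 0*(-2) = -4 + 0 = -4)
-2*7 + (4 + (-3 + c(3, -4))²)*(-1) = -2*7 + (4 + (-3 - 4)²)*(-1) = -14 + (4 + (-7)²)*(-1) = -14 + (4 + 49)*(-1) = -14 + 53*(-1) = -14 - 53 = -67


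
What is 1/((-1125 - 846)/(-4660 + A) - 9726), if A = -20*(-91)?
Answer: -2840/27619869 ≈ -0.00010282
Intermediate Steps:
A = 1820
1/((-1125 - 846)/(-4660 + A) - 9726) = 1/((-1125 - 846)/(-4660 + 1820) - 9726) = 1/(-1971/(-2840) - 9726) = 1/(-1971*(-1/2840) - 9726) = 1/(1971/2840 - 9726) = 1/(-27619869/2840) = -2840/27619869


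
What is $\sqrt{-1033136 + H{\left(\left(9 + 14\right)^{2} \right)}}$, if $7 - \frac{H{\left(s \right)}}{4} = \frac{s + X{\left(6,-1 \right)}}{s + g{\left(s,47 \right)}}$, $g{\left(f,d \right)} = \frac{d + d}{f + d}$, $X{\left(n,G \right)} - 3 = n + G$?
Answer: $\frac{2 i \sqrt{5998624462368421}}{152399} \approx 1016.4 i$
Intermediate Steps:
$X{\left(n,G \right)} = 3 + G + n$ ($X{\left(n,G \right)} = 3 + \left(n + G\right) = 3 + \left(G + n\right) = 3 + G + n$)
$g{\left(f,d \right)} = \frac{2 d}{d + f}$
$H{\left(s \right)} = 28 - \frac{4 \left(8 + s\right)}{s + \frac{94}{47 + s}}$ ($H{\left(s \right)} = 28 - 4 \frac{s + \left(3 - 1 + 6\right)}{s + 2 \cdot 47 \frac{1}{47 + s}} = 28 - 4 \frac{s + 8}{s + \frac{94}{47 + s}} = 28 - 4 \frac{8 + s}{s + \frac{94}{47 + s}} = 28 - \frac{4 \left(8 + s\right)}{s + \frac{94}{47 + s}}$)
$\sqrt{-1033136 + H{\left(\left(9 + 14\right)^{2} \right)}} = \sqrt{-1033136 + \frac{8 \left(329 + \left(-4 + 3 \left(9 + 14\right)^{2}\right) \left(47 + \left(9 + 14\right)^{2}\right)\right)}{94 + \left(9 + 14\right)^{2} \left(47 + \left(9 + 14\right)^{2}\right)}} = \sqrt{-1033136 + \frac{8 \left(329 + \left(-4 + 3 \cdot 23^{2}\right) \left(47 + 23^{2}\right)\right)}{94 + 23^{2} \left(47 + 23^{2}\right)}} = \sqrt{-1033136 + \frac{8 \left(329 + \left(-4 + 3 \cdot 529\right) \left(47 + 529\right)\right)}{94 + 529 \left(47 + 529\right)}} = \sqrt{-1033136 + \frac{8 \left(329 + \left(-4 + 1587\right) 576\right)}{94 + 529 \cdot 576}} = \sqrt{-1033136 + \frac{8 \left(329 + 1583 \cdot 576\right)}{94 + 304704}} = \sqrt{-1033136 + \frac{8 \left(329 + 911808\right)}{304798}} = \sqrt{-1033136 + 8 \cdot \frac{1}{304798} \cdot 912137} = \sqrt{-1033136 + \frac{3648548}{152399}} = \sqrt{- \frac{157445244716}{152399}} = \frac{2 i \sqrt{5998624462368421}}{152399}$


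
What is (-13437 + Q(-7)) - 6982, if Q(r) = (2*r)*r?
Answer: -20321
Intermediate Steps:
Q(r) = 2*r²
(-13437 + Q(-7)) - 6982 = (-13437 + 2*(-7)²) - 6982 = (-13437 + 2*49) - 6982 = (-13437 + 98) - 6982 = -13339 - 6982 = -20321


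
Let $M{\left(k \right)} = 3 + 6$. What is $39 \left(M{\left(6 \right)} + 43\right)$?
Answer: $2028$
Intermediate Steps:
$M{\left(k \right)} = 9$
$39 \left(M{\left(6 \right)} + 43\right) = 39 \left(9 + 43\right) = 39 \cdot 52 = 2028$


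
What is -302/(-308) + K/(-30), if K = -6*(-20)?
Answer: -465/154 ≈ -3.0195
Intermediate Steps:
K = 120
-302/(-308) + K/(-30) = -302/(-308) + 120/(-30) = -302*(-1/308) + 120*(-1/30) = 151/154 - 4 = -465/154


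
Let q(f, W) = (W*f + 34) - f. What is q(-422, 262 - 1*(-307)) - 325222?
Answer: -564884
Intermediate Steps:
q(f, W) = 34 - f + W*f (q(f, W) = (34 + W*f) - f = 34 - f + W*f)
q(-422, 262 - 1*(-307)) - 325222 = (34 - 1*(-422) + (262 - 1*(-307))*(-422)) - 325222 = (34 + 422 + (262 + 307)*(-422)) - 325222 = (34 + 422 + 569*(-422)) - 325222 = (34 + 422 - 240118) - 325222 = -239662 - 325222 = -564884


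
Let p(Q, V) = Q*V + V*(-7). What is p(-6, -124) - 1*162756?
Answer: -161144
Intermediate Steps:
p(Q, V) = -7*V + Q*V (p(Q, V) = Q*V - 7*V = -7*V + Q*V)
p(-6, -124) - 1*162756 = -124*(-7 - 6) - 1*162756 = -124*(-13) - 162756 = 1612 - 162756 = -161144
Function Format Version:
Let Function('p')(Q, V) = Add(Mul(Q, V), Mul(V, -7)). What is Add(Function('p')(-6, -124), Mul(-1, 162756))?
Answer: -161144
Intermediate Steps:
Function('p')(Q, V) = Add(Mul(-7, V), Mul(Q, V)) (Function('p')(Q, V) = Add(Mul(Q, V), Mul(-7, V)) = Add(Mul(-7, V), Mul(Q, V)))
Add(Function('p')(-6, -124), Mul(-1, 162756)) = Add(Mul(-124, Add(-7, -6)), Mul(-1, 162756)) = Add(Mul(-124, -13), -162756) = Add(1612, -162756) = -161144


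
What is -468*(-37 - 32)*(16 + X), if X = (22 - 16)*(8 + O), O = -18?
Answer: -1420848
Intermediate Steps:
X = -60 (X = (22 - 16)*(8 - 18) = 6*(-10) = -60)
-468*(-37 - 32)*(16 + X) = -468*(-37 - 32)*(16 - 60) = -(-32292)*(-44) = -468*3036 = -1420848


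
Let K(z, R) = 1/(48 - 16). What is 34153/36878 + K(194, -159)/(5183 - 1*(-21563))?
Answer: 14615316647/15781423808 ≈ 0.92611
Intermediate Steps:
K(z, R) = 1/32
34153/36878 + K(194, -159)/(5183 - 1*(-21563)) = 34153/36878 + 1/(32*(5183 - 1*(-21563))) = 34153*(1/36878) + 1/(32*(5183 + 21563)) = 34153/36878 + (1/32)/26746 = 34153/36878 + (1/32)*(1/26746) = 34153/36878 + 1/855872 = 14615316647/15781423808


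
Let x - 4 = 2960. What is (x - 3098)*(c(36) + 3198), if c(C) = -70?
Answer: -419152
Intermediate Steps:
x = 2964 (x = 4 + 2960 = 2964)
(x - 3098)*(c(36) + 3198) = (2964 - 3098)*(-70 + 3198) = -134*3128 = -419152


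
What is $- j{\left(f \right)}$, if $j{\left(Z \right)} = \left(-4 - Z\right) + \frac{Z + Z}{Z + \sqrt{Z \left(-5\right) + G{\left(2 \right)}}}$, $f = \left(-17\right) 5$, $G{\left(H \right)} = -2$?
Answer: $- \frac{282706}{3401} - \frac{255 \sqrt{47}}{3401} \approx -83.638$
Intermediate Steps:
$f = -85$
$j{\left(Z \right)} = -4 - Z + \frac{2 Z}{Z + \sqrt{-2 - 5 Z}}$ ($j{\left(Z \right)} = \left(-4 - Z\right) + \frac{Z + Z}{Z + \sqrt{Z \left(-5\right) - 2}} = \left(-4 - Z\right) + \frac{2 Z}{Z + \sqrt{- 5 Z - 2}} = \left(-4 - Z\right) + \frac{2 Z}{Z + \sqrt{-2 - 5 Z}} = -4 - Z + \frac{2 Z}{Z + \sqrt{-2 - 5 Z}}$)
$- j{\left(f \right)} = - \frac{- \left(-85\right)^{2} - 4 \sqrt{-2 - -425} - -170 - - 85 \sqrt{-2 - -425}}{-85 + \sqrt{-2 - -425}} = - \frac{\left(-1\right) 7225 - 4 \sqrt{-2 + 425} + 170 - - 85 \sqrt{-2 + 425}}{-85 + \sqrt{-2 + 425}} = - \frac{-7225 - 4 \sqrt{423} + 170 - - 85 \sqrt{423}}{-85 + \sqrt{423}} = - \frac{-7225 - 4 \cdot 3 \sqrt{47} + 170 - - 85 \cdot 3 \sqrt{47}}{-85 + 3 \sqrt{47}} = - \frac{-7225 - 12 \sqrt{47} + 170 + 255 \sqrt{47}}{-85 + 3 \sqrt{47}} = - \frac{-7055 + 243 \sqrt{47}}{-85 + 3 \sqrt{47}}$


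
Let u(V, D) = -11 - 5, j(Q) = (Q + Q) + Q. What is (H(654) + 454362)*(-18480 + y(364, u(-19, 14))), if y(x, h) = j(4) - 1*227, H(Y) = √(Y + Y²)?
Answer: -8494297590 - 18695*√428370 ≈ -8.5065e+9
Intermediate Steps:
j(Q) = 3*Q (j(Q) = 2*Q + Q = 3*Q)
u(V, D) = -16
y(x, h) = -215 (y(x, h) = 3*4 - 1*227 = 12 - 227 = -215)
(H(654) + 454362)*(-18480 + y(364, u(-19, 14))) = (√(654*(1 + 654)) + 454362)*(-18480 - 215) = (√(654*655) + 454362)*(-18695) = (√428370 + 454362)*(-18695) = (454362 + √428370)*(-18695) = -8494297590 - 18695*√428370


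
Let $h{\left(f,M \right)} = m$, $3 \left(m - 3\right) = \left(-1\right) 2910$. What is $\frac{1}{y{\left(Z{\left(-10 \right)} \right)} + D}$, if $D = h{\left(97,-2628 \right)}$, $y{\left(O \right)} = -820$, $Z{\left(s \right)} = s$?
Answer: $- \frac{1}{1787} \approx -0.0005596$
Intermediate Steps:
$m = -967$ ($m = 3 + \frac{\left(-1\right) 2910}{3} = 3 + \frac{1}{3} \left(-2910\right) = 3 - 970 = -967$)
$h{\left(f,M \right)} = -967$
$D = -967$
$\frac{1}{y{\left(Z{\left(-10 \right)} \right)} + D} = \frac{1}{-820 - 967} = \frac{1}{-1787} = - \frac{1}{1787}$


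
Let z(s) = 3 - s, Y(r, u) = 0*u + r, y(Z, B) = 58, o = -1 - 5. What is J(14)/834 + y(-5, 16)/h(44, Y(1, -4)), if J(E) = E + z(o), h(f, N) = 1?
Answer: 48395/834 ≈ 58.028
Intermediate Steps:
o = -6
Y(r, u) = r (Y(r, u) = 0 + r = r)
J(E) = 9 + E (J(E) = E + (3 - 1*(-6)) = E + (3 + 6) = E + 9 = 9 + E)
J(14)/834 + y(-5, 16)/h(44, Y(1, -4)) = (9 + 14)/834 + 58/1 = 23*(1/834) + 58*1 = 23/834 + 58 = 48395/834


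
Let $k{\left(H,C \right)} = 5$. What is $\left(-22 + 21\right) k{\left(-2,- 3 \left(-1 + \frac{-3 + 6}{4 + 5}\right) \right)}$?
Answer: $-5$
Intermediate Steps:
$\left(-22 + 21\right) k{\left(-2,- 3 \left(-1 + \frac{-3 + 6}{4 + 5}\right) \right)} = \left(-22 + 21\right) 5 = \left(-1\right) 5 = -5$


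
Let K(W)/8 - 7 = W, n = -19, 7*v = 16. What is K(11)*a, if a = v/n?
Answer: -2304/133 ≈ -17.323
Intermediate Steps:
v = 16/7 (v = (⅐)*16 = 16/7 ≈ 2.2857)
K(W) = 56 + 8*W
a = -16/133 (a = (16/7)/(-19) = (16/7)*(-1/19) = -16/133 ≈ -0.12030)
K(11)*a = (56 + 8*11)*(-16/133) = (56 + 88)*(-16/133) = 144*(-16/133) = -2304/133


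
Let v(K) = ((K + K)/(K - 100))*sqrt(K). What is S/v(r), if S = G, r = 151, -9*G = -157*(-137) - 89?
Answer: -60690*sqrt(151)/22801 ≈ -32.708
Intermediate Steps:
G = -2380 (G = -(-157*(-137) - 89)/9 = -(21509 - 89)/9 = -1/9*21420 = -2380)
S = -2380
v(K) = 2*K**(3/2)/(-100 + K) (v(K) = ((2*K)/(-100 + K))*sqrt(K) = (2*K/(-100 + K))*sqrt(K) = 2*K**(3/2)/(-100 + K))
S/v(r) = -2380*sqrt(151)*(-100 + 151)/45602 = -2380*51*sqrt(151)/45602 = -60690*sqrt(151)/22801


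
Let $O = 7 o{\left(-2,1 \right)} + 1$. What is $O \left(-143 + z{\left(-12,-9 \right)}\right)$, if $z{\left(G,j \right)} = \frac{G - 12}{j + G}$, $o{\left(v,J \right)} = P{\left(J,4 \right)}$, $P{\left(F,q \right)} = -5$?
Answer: $\frac{33762}{7} \approx 4823.1$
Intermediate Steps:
$o{\left(v,J \right)} = -5$
$z{\left(G,j \right)} = \frac{-12 + G}{G + j}$
$O = -34$ ($O = 7 \left(-5\right) + 1 = -35 + 1 = -34$)
$O \left(-143 + z{\left(-12,-9 \right)}\right) = - 34 \left(-143 + \frac{-12 - 12}{-12 - 9}\right) = - 34 \left(-143 + \frac{1}{-21} \left(-24\right)\right) = - 34 \left(-143 - - \frac{8}{7}\right) = - 34 \left(-143 + \frac{8}{7}\right) = \left(-34\right) \left(- \frac{993}{7}\right) = \frac{33762}{7}$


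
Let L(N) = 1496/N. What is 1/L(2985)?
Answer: 2985/1496 ≈ 1.9953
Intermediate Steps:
1/L(2985) = 1/(1496/2985) = 2985/1496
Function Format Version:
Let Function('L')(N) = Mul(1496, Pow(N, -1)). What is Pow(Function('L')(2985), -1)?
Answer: Rational(2985, 1496) ≈ 1.9953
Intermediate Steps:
Pow(Function('L')(2985), -1) = Pow(Mul(1496, Pow(2985, -1)), -1) = Pow(Mul(1496, Rational(1, 2985)), -1) = Pow(Rational(1496, 2985), -1) = Rational(2985, 1496)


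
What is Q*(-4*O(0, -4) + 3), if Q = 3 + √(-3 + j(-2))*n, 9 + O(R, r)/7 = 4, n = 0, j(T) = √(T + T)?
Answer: 429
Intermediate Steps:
j(T) = √2*√T (j(T) = √(2*T) = √2*√T)
O(R, r) = -35 (O(R, r) = -63 + 7*4 = -63 + 28 = -35)
Q = 3 (Q = 3 + √(-3 + √2*√(-2))*0 = 3 + √(-3 + √2*(I*√2))*0 = 3 + √(-3 + 2*I)*0 = 3 + 0 = 3)
Q*(-4*O(0, -4) + 3) = 3*(-4*(-35) + 3) = 3*(140 + 3) = 3*143 = 429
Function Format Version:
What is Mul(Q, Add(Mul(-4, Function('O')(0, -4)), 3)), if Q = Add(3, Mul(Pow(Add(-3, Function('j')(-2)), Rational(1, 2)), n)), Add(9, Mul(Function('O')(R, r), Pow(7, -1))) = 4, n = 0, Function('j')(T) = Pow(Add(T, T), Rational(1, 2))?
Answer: 429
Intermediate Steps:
Function('j')(T) = Mul(Pow(2, Rational(1, 2)), Pow(T, Rational(1, 2))) (Function('j')(T) = Pow(Mul(2, T), Rational(1, 2)) = Mul(Pow(2, Rational(1, 2)), Pow(T, Rational(1, 2))))
Function('O')(R, r) = -35 (Function('O')(R, r) = Add(-63, Mul(7, 4)) = Add(-63, 28) = -35)
Q = 3 (Q = Add(3, Mul(Pow(Add(-3, Mul(Pow(2, Rational(1, 2)), Pow(-2, Rational(1, 2)))), Rational(1, 2)), 0)) = Add(3, Mul(Pow(Add(-3, Mul(Pow(2, Rational(1, 2)), Mul(I, Pow(2, Rational(1, 2))))), Rational(1, 2)), 0)) = Add(3, Mul(Pow(Add(-3, Mul(2, I)), Rational(1, 2)), 0)) = Add(3, 0) = 3)
Mul(Q, Add(Mul(-4, Function('O')(0, -4)), 3)) = Mul(3, Add(Mul(-4, -35), 3)) = Mul(3, Add(140, 3)) = Mul(3, 143) = 429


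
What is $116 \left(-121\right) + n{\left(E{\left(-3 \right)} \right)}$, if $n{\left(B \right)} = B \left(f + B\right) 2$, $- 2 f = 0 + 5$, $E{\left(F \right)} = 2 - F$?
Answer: $-14011$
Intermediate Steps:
$f = - \frac{5}{2}$ ($f = - \frac{0 + 5}{2} = \left(- \frac{1}{2}\right) 5 = - \frac{5}{2} \approx -2.5$)
$n{\left(B \right)} = B \left(-5 + 2 B\right)$ ($n{\left(B \right)} = B \left(- \frac{5}{2} + B\right) 2 = B \left(-5 + 2 B\right)$)
$116 \left(-121\right) + n{\left(E{\left(-3 \right)} \right)} = 116 \left(-121\right) + \left(2 - -3\right) \left(-5 + 2 \left(2 - -3\right)\right) = -14036 + \left(2 + 3\right) \left(-5 + 2 \left(2 + 3\right)\right) = -14036 + 5 \left(-5 + 2 \cdot 5\right) = -14036 + 5 \left(-5 + 10\right) = -14036 + 5 \cdot 5 = -14036 + 25 = -14011$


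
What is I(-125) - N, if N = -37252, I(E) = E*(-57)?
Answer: 44377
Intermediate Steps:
I(E) = -57*E
I(-125) - N = -57*(-125) - 1*(-37252) = 7125 + 37252 = 44377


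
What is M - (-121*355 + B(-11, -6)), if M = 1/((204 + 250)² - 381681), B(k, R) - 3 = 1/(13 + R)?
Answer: 52785899588/1228955 ≈ 42952.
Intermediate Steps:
B(k, R) = 3 + 1/(13 + R)
M = -1/175565 (M = 1/(454² - 381681) = 1/(206116 - 381681) = 1/(-175565) = -1/175565 ≈ -5.6959e-6)
M - (-121*355 + B(-11, -6)) = -1/175565 - (-121*355 + (40 + 3*(-6))/(13 - 6)) = -1/175565 - (-42955 + (40 - 18)/7) = -1/175565 - (-42955 + (⅐)*22) = -1/175565 - (-42955 + 22/7) = -1/175565 - 1*(-300663/7) = -1/175565 + 300663/7 = 52785899588/1228955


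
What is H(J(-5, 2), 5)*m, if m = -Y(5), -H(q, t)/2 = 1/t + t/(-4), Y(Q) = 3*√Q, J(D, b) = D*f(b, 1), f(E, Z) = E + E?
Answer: -63*√5/10 ≈ -14.087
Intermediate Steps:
f(E, Z) = 2*E
J(D, b) = 2*D*b (J(D, b) = D*(2*b) = 2*D*b)
H(q, t) = t/2 - 2/t (H(q, t) = -2*(1/t + t/(-4)) = -2*(1/t + t*(-¼)) = -2*(1/t - t/4) = t/2 - 2/t)
m = -3*√5 ≈ -6.7082
H(J(-5, 2), 5)*m = ((½)*5 - 2/5)*(-3*√5) = (5/2 - 2*⅕)*(-3*√5) = (5/2 - ⅖)*(-3*√5) = 21*(-3*√5)/10 = -63*√5/10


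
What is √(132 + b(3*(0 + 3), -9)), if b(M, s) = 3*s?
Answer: √105 ≈ 10.247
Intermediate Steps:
√(132 + b(3*(0 + 3), -9)) = √(132 + 3*(-9)) = √(132 - 27) = √105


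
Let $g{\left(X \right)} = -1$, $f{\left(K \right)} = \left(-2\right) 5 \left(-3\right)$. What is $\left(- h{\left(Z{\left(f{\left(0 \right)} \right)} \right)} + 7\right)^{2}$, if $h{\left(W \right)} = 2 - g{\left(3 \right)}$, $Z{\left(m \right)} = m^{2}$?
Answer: $16$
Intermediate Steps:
$f{\left(K \right)} = 30$ ($f{\left(K \right)} = \left(-10\right) \left(-3\right) = 30$)
$h{\left(W \right)} = 3$ ($h{\left(W \right)} = 2 - -1 = 2 + 1 = 3$)
$\left(- h{\left(Z{\left(f{\left(0 \right)} \right)} \right)} + 7\right)^{2} = \left(\left(-1\right) 3 + 7\right)^{2} = \left(-3 + 7\right)^{2} = 4^{2} = 16$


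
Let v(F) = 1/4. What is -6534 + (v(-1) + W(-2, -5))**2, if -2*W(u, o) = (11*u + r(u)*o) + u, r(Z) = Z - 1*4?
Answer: -104423/16 ≈ -6526.4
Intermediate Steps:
r(Z) = -4 + Z (r(Z) = Z - 4 = -4 + Z)
W(u, o) = -6*u - o*(-4 + u)/2 (W(u, o) = -((11*u + (-4 + u)*o) + u)/2 = -((11*u + o*(-4 + u)) + u)/2 = -(12*u + o*(-4 + u))/2 = -6*u - o*(-4 + u)/2)
v(F) = 1/4
-6534 + (v(-1) + W(-2, -5))**2 = -6534 + (1/4 + (-6*(-2) - 1/2*(-5)*(-4 - 2)))**2 = -6534 + (1/4 + (12 - 1/2*(-5)*(-6)))**2 = -6534 + (1/4 + (12 - 15))**2 = -6534 + (1/4 - 3)**2 = -6534 + (-11/4)**2 = -6534 + 121/16 = -104423/16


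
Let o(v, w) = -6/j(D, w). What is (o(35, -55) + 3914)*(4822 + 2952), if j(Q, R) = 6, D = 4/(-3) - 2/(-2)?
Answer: 30419662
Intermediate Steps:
D = -1/3 (D = 4*(-1/3) - 2*(-1/2) = -4/3 + 1 = -1/3 ≈ -0.33333)
o(v, w) = -1 (o(v, w) = -6/6 = -6*1/6 = -1)
(o(35, -55) + 3914)*(4822 + 2952) = (-1 + 3914)*(4822 + 2952) = 3913*7774 = 30419662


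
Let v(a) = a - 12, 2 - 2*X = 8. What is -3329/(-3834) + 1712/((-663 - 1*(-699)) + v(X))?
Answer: 2211239/26838 ≈ 82.392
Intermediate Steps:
X = -3 (X = 1 - ½*8 = 1 - 4 = -3)
v(a) = -12 + a
-3329/(-3834) + 1712/((-663 - 1*(-699)) + v(X)) = -3329/(-3834) + 1712/((-663 - 1*(-699)) + (-12 - 3)) = -3329*(-1/3834) + 1712/((-663 + 699) - 15) = 3329/3834 + 1712/(36 - 15) = 3329/3834 + 1712/21 = 2211239/26838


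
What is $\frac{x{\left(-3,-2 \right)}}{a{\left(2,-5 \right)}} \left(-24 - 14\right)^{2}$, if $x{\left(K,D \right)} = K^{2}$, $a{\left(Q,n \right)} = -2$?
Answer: $-6498$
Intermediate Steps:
$\frac{x{\left(-3,-2 \right)}}{a{\left(2,-5 \right)}} \left(-24 - 14\right)^{2} = \frac{\left(-3\right)^{2}}{-2} \left(-24 - 14\right)^{2} = 9 \left(- \frac{1}{2}\right) \left(-38\right)^{2} = \left(- \frac{9}{2}\right) 1444 = -6498$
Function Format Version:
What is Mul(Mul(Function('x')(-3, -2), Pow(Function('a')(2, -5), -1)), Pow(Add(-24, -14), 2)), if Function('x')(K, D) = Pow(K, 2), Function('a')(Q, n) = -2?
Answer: -6498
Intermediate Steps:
Mul(Mul(Function('x')(-3, -2), Pow(Function('a')(2, -5), -1)), Pow(Add(-24, -14), 2)) = Mul(Mul(Pow(-3, 2), Pow(-2, -1)), Pow(Add(-24, -14), 2)) = Mul(Mul(9, Rational(-1, 2)), Pow(-38, 2)) = Mul(Rational(-9, 2), 1444) = -6498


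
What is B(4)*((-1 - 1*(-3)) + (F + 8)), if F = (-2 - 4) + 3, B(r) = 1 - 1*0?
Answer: 7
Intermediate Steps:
B(r) = 1 (B(r) = 1 + 0 = 1)
F = -3 (F = -6 + 3 = -3)
B(4)*((-1 - 1*(-3)) + (F + 8)) = 1*((-1 - 1*(-3)) + (-3 + 8)) = 1*((-1 + 3) + 5) = 1*(2 + 5) = 1*7 = 7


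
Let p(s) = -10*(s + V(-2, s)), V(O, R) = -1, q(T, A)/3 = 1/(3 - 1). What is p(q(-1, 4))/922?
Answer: -5/922 ≈ -0.0054230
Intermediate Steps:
q(T, A) = 3/2 (q(T, A) = 3/(3 - 1) = 3/2)
p(s) = 10 - 10*s (p(s) = -10*(s - 1) = -10*(-1 + s) = 10 - 10*s)
p(q(-1, 4))/922 = (10 - 10*3/2)/922 = (10 - 15)*(1/922) = -5*1/922 = -5/922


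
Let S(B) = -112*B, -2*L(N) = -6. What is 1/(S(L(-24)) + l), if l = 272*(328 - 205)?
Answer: 1/33120 ≈ 3.0193e-5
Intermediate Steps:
l = 33456 (l = 272*123 = 33456)
L(N) = 3 (L(N) = -1/2*(-6) = 3)
1/(S(L(-24)) + l) = 1/(-112*3 + 33456) = 1/(-336 + 33456) = 1/33120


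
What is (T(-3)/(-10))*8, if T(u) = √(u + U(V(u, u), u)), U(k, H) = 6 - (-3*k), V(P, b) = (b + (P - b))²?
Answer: -4*√30/5 ≈ -4.3818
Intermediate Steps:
V(P, b) = P²
U(k, H) = 6 + 3*k (U(k, H) = 6 - (-3)*k = 6 + 3*k)
T(u) = √(6 + u + 3*u²) (T(u) = √(u + (6 + 3*u²)) = √(6 + u + 3*u²))
(T(-3)/(-10))*8 = (√(6 - 3 + 3*(-3)²)/(-10))*8 = -√(6 - 3 + 3*9)/10*8 = -√(6 - 3 + 27)/10*8 = -√30/10*8 = -4*√30/5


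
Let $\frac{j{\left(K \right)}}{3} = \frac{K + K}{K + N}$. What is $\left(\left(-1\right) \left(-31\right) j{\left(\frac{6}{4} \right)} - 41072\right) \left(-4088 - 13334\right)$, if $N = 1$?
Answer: $\frac{3568060444}{5} \approx 7.1361 \cdot 10^{8}$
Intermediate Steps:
$j{\left(K \right)} = \frac{6 K}{1 + K}$ ($j{\left(K \right)} = 3 \frac{K + K}{K + 1} = 3 \frac{2 K}{1 + K} = \frac{6 K}{1 + K}$)
$\left(\left(-1\right) \left(-31\right) j{\left(\frac{6}{4} \right)} - 41072\right) \left(-4088 - 13334\right) = \left(\left(-1\right) \left(-31\right) \frac{6 \cdot \frac{6}{4}}{1 + \frac{6}{4}} - 41072\right) \left(-4088 - 13334\right) = \left(31 \frac{6 \cdot 6 \cdot \frac{1}{4}}{1 + 6 \cdot \frac{1}{4}} - 41072\right) \left(-17422\right) = \left(31 \cdot 6 \cdot \frac{3}{2} \frac{1}{1 + \frac{3}{2}} - 41072\right) \left(-17422\right) = \left(31 \cdot 6 \cdot \frac{3}{2} \frac{1}{\frac{5}{2}} - 41072\right) \left(-17422\right) = \left(31 \cdot 6 \cdot \frac{3}{2} \cdot \frac{2}{5} - 41072\right) \left(-17422\right) = \left(31 \cdot \frac{18}{5} - 41072\right) \left(-17422\right) = \left(\frac{558}{5} - 41072\right) \left(-17422\right) = \left(- \frac{204802}{5}\right) \left(-17422\right) = \frac{3568060444}{5}$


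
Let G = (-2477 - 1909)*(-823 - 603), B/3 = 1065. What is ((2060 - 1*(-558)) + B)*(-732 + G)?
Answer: 36352781352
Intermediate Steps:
B = 3195 (B = 3*1065 = 3195)
G = 6254436 (G = -4386*(-1426) = 6254436)
((2060 - 1*(-558)) + B)*(-732 + G) = ((2060 - 1*(-558)) + 3195)*(-732 + 6254436) = ((2060 + 558) + 3195)*6253704 = (2618 + 3195)*6253704 = 5813*6253704 = 36352781352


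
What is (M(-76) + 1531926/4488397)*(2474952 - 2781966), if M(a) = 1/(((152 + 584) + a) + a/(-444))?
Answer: -34617737335290894/328905243763 ≈ -1.0525e+5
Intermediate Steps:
M(a) = 1/(736 + 443*a/444) (M(a) = 1/((736 + a) + a*(-1/444)) = 1/((736 + a) - a/444) = 1/(736 + 443*a/444))
(M(-76) + 1531926/4488397)*(2474952 - 2781966) = (444/(326784 + 443*(-76)) + 1531926/4488397)*(2474952 - 2781966) = (444/(326784 - 33668) + 1531926*(1/4488397))*(-307014) = (444/293116 + 1531926/4488397)*(-307014) = (444*(1/293116) + 1531926/4488397)*(-307014) = (111/73279 + 1531926/4488397)*(-307014) = (112756217421/328905243763)*(-307014) = -34617737335290894/328905243763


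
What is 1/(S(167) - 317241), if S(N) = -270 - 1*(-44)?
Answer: -1/317467 ≈ -3.1499e-6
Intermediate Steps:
S(N) = -226 (S(N) = -270 + 44 = -226)
1/(S(167) - 317241) = 1/(-226 - 317241) = 1/(-317467) = -1/317467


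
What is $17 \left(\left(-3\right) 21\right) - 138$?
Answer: $-1209$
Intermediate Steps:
$17 \left(\left(-3\right) 21\right) - 138 = 17 \left(-63\right) - 138 = -1071 - 138 = -1209$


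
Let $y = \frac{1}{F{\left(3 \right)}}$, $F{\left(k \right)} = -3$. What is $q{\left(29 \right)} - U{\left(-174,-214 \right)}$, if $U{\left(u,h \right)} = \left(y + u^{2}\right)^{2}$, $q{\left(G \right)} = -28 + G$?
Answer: $- \frac{8249543920}{9} \approx -9.1662 \cdot 10^{8}$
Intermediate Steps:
$y = - \frac{1}{3}$ ($y = \frac{1}{-3} = - \frac{1}{3} \approx -0.33333$)
$U{\left(u,h \right)} = \left(- \frac{1}{3} + u^{2}\right)^{2}$
$q{\left(29 \right)} - U{\left(-174,-214 \right)} = \left(-28 + 29\right) - \frac{\left(-1 + 3 \left(-174\right)^{2}\right)^{2}}{9} = 1 - \frac{\left(-1 + 3 \cdot 30276\right)^{2}}{9} = 1 - \frac{\left(-1 + 90828\right)^{2}}{9} = 1 - \frac{90827^{2}}{9} = 1 - \frac{1}{9} \cdot 8249543929 = 1 - \frac{8249543929}{9} = - \frac{8249543920}{9}$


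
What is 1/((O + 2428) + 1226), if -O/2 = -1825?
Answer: 1/7304 ≈ 0.00013691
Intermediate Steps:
O = 3650 (O = -2*(-1825) = 3650)
1/((O + 2428) + 1226) = 1/((3650 + 2428) + 1226) = 1/(6078 + 1226) = 1/7304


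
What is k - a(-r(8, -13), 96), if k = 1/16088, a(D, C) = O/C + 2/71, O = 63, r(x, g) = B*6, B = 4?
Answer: -3126821/4568992 ≈ -0.68436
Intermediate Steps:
r(x, g) = 24 (r(x, g) = 4*6 = 24)
a(D, C) = 2/71 + 63/C (a(D, C) = 63/C + 2/71 = 2/71 + 63/C)
k = 1/16088 ≈ 6.2158e-5
k - a(-r(8, -13), 96) = 1/16088 - (2/71 + 63/96) = 1/16088 - (2/71 + 63*(1/96)) = 1/16088 - (2/71 + 21/32) = 1/16088 - 1*1555/2272 = 1/16088 - 1555/2272 = -3126821/4568992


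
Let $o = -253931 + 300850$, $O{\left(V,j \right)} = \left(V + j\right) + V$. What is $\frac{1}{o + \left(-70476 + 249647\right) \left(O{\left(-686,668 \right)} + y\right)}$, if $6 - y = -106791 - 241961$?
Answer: $\frac{1}{62361230153} \approx 1.6036 \cdot 10^{-11}$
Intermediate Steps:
$y = 348758$ ($y = 6 - \left(-106791 - 241961\right) = 6 - -348752 = 6 + 348752 = 348758$)
$O{\left(V,j \right)} = j + 2 V$
$o = 46919$
$\frac{1}{o + \left(-70476 + 249647\right) \left(O{\left(-686,668 \right)} + y\right)} = \frac{1}{46919 + \left(-70476 + 249647\right) \left(\left(668 + 2 \left(-686\right)\right) + 348758\right)} = \frac{1}{46919 + 179171 \left(\left(668 - 1372\right) + 348758\right)} = \frac{1}{46919 + 179171 \left(-704 + 348758\right)} = \frac{1}{46919 + 179171 \cdot 348054} = \frac{1}{46919 + 62361183234} = \frac{1}{62361230153}$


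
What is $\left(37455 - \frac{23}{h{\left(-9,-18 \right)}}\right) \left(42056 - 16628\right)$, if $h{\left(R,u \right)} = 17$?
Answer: $\frac{16190312736}{17} \approx 9.5237 \cdot 10^{8}$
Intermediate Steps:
$\left(37455 - \frac{23}{h{\left(-9,-18 \right)}}\right) \left(42056 - 16628\right) = \left(37455 - \frac{23}{17}\right) \left(42056 - 16628\right) = \left(37455 - \frac{23}{17}\right) 25428 = \frac{636712}{17} \cdot 25428 = \frac{16190312736}{17}$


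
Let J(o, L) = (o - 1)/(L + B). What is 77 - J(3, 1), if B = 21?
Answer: 846/11 ≈ 76.909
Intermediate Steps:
J(o, L) = (-1 + o)/(21 + L) (J(o, L) = (o - 1)/(L + 21) = (-1 + o)/(21 + L))
77 - J(3, 1) = 77 - (-1 + 3)/(21 + 1) = 77 - 2/22 = 77 - 1*1/11 = 77 - 1/11 = 846/11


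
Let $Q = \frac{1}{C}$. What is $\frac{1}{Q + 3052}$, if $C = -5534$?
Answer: $\frac{5534}{16889767} \approx 0.00032765$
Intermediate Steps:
$Q = - \frac{1}{5534}$ ($Q = \frac{1}{-5534} = - \frac{1}{5534} \approx -0.0001807$)
$\frac{1}{Q + 3052} = \frac{1}{- \frac{1}{5534} + 3052} = \frac{1}{\frac{16889767}{5534}} = \frac{5534}{16889767}$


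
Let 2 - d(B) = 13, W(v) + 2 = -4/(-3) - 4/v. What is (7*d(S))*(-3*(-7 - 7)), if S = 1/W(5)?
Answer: -3234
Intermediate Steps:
W(v) = -⅔ - 4/v (W(v) = -2 + (-4/(-3) - 4/v) = -2 + (-4*(-⅓) - 4/v) = -2 + (4/3 - 4/v) = -⅔ - 4/v)
S = -15/22 (S = 1/(-⅔ - 4/5) = 1/(-⅔ - 4*⅕) = 1/(-⅔ - ⅘) = 1/(-22/15) = -15/22 ≈ -0.68182)
d(B) = -11 (d(B) = 2 - 1*13 = 2 - 13 = -11)
(7*d(S))*(-3*(-7 - 7)) = (7*(-11))*(-3*(-7 - 7)) = -(-231)*(-14) = -77*42 = -3234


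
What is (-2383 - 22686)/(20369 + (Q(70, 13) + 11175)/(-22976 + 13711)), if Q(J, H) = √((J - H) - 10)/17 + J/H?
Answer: -194609348207449693700/158114123899802870587 - 60663208255*√47/158114123899802870587 ≈ -1.2308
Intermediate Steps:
Q(J, H) = √(-10 + J - H)/17 + J/H (Q(J, H) = √(-10 + J - H)*(1/17) + J/H = √(-10 + J - H)/17 + J/H)
(-2383 - 22686)/(20369 + (Q(70, 13) + 11175)/(-22976 + 13711)) = (-2383 - 22686)/(20369 + ((√(-10 + 70 - 1*13)/17 + 70/13) + 11175)/(-22976 + 13711)) = -25069/(20369 + ((√(-10 + 70 - 13)/17 + 70*(1/13)) + 11175)/(-9265)) = -25069/(20369 + ((√47/17 + 70/13) + 11175)*(-1/9265)) = -25069/(20369 + ((70/13 + √47/17) + 11175)*(-1/9265)) = -25069/(20369 + (145345/13 + √47/17)*(-1/9265)) = -25069/(20369 + (-29069/24089 - √47/157505)) = -25069/(490639772/24089 - √47/157505)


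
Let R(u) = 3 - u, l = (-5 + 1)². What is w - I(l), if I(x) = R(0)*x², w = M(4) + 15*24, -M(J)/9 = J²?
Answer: -552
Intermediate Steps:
l = 16 (l = (-4)² = 16)
M(J) = -9*J²
w = 216 (w = -9*4² + 15*24 = -9*16 + 360 = -144 + 360 = 216)
I(x) = 3*x² (I(x) = (3 - 1*0)*x² = (3 + 0)*x² = 3*x²)
w - I(l) = 216 - 3*16² = 216 - 3*256 = 216 - 1*768 = 216 - 768 = -552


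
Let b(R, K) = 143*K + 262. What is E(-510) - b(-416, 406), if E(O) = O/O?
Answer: -58319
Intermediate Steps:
b(R, K) = 262 + 143*K
E(O) = 1
E(-510) - b(-416, 406) = 1 - (262 + 143*406) = 1 - (262 + 58058) = 1 - 1*58320 = 1 - 58320 = -58319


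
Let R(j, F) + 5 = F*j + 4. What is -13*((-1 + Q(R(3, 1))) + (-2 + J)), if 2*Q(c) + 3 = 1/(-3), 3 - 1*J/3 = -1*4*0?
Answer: -169/3 ≈ -56.333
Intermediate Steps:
J = 9 (J = 9 - 3*(-1*4)*0 = 9 - (-12)*0 = 9 - 3*0 = 9 + 0 = 9)
R(j, F) = -1 + F*j (R(j, F) = -5 + (F*j + 4) = -5 + (4 + F*j) = -1 + F*j)
Q(c) = -5/3 (Q(c) = -3/2 + (½)/(-3) = -3/2 + (½)*(-⅓) = -3/2 - ⅙ = -5/3)
-13*((-1 + Q(R(3, 1))) + (-2 + J)) = -13*((-1 - 5/3) + (-2 + 9)) = -13*(-8/3 + 7) = -13*13/3 = -169/3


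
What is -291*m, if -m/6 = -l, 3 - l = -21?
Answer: -41904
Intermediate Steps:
l = 24 (l = 3 - 1*(-21) = 3 + 21 = 24)
m = 144 (m = -(-6)*24 = -6*(-24) = 144)
-291*m = -291*144 = -41904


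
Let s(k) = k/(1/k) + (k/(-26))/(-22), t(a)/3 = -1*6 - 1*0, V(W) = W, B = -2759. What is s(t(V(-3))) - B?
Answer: 881729/286 ≈ 3083.0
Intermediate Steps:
t(a) = -18 (t(a) = 3*(-1*6 - 1*0) = 3*(-6 + 0) = 3*(-6) = -18)
s(k) = k² + k/572 (s(k) = k*k + (k*(-1/26))*(-1/22) = k² - k/26*(-1/22) = k² + k/572)
s(t(V(-3))) - B = -18*(1/572 - 18) - 1*(-2759) = -18*(-10295/572) + 2759 = 92655/286 + 2759 = 881729/286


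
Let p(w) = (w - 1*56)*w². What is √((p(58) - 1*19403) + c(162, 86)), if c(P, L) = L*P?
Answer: √1257 ≈ 35.454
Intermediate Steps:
p(w) = w²*(-56 + w) (p(w) = (w - 56)*w² = (-56 + w)*w² = w²*(-56 + w))
√((p(58) - 1*19403) + c(162, 86)) = √((58²*(-56 + 58) - 1*19403) + 86*162) = √((3364*2 - 19403) + 13932) = √((6728 - 19403) + 13932) = √(-12675 + 13932) = √1257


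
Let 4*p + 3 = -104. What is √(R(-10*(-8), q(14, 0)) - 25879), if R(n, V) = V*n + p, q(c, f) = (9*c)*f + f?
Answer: I*√103623/2 ≈ 160.95*I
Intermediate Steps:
p = -107/4 (p = -¾ + (¼)*(-104) = -¾ - 26 = -107/4 ≈ -26.750)
q(c, f) = f + 9*c*f (q(c, f) = 9*c*f + f = f + 9*c*f)
R(n, V) = -107/4 + V*n (R(n, V) = V*n - 107/4 = -107/4 + V*n)
√(R(-10*(-8), q(14, 0)) - 25879) = √((-107/4 + (0*(1 + 9*14))*(-10*(-8))) - 25879) = √((-107/4 + (0*(1 + 126))*80) - 25879) = √((-107/4 + (0*127)*80) - 25879) = √((-107/4 + 0*80) - 25879) = √((-107/4 + 0) - 25879) = √(-107/4 - 25879) = √(-103623/4) = I*√103623/2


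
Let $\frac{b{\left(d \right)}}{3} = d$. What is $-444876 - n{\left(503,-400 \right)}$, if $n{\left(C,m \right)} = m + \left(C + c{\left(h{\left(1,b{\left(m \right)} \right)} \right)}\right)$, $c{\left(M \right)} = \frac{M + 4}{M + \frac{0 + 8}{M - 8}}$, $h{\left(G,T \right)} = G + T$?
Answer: $- \frac{643975496144}{1447201} \approx -4.4498 \cdot 10^{5}$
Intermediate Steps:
$b{\left(d \right)} = 3 d$
$c{\left(M \right)} = \frac{4 + M}{M + \frac{8}{-8 + M}}$
$n{\left(C,m \right)} = C + m + \frac{-36 + \left(1 + 3 m\right)^{2} - 12 m}{\left(1 + 3 m\right)^{2} - 24 m}$ ($n{\left(C,m \right)} = m + \left(C + \frac{-32 + \left(1 + 3 m\right)^{2} - 4 \left(1 + 3 m\right)}{8 + \left(1 + 3 m\right)^{2} - 8 \left(1 + 3 m\right)}\right) = m + \left(C + \frac{-32 + \left(1 + 3 m\right)^{2} - \left(4 + 12 m\right)}{8 + \left(1 + 3 m\right)^{2} - \left(8 + 24 m\right)}\right) = m + \left(C + \frac{-36 + \left(1 + 3 m\right)^{2} - 12 m}{\left(1 + 3 m\right)^{2} - 24 m}\right) = C + m + \frac{-36 + \left(1 + 3 m\right)^{2} - 12 m}{\left(1 + 3 m\right)^{2} - 24 m}$)
$-444876 - n{\left(503,-400 \right)} = -444876 - \frac{-36 + \left(1 + 3 \left(-400\right)\right)^{2} - -4800 + \left(503 - 400\right) \left(\left(1 + 3 \left(-400\right)\right)^{2} - -9600\right)}{\left(1 + 3 \left(-400\right)\right)^{2} - -9600} = -444876 - \frac{-36 + \left(1 - 1200\right)^{2} + 4800 + 103 \left(\left(1 - 1200\right)^{2} + 9600\right)}{\left(1 - 1200\right)^{2} + 9600} = -444876 - \frac{-36 + \left(-1199\right)^{2} + 4800 + 103 \left(\left(-1199\right)^{2} + 9600\right)}{\left(-1199\right)^{2} + 9600} = -444876 - \frac{-36 + 1437601 + 4800 + 103 \left(1437601 + 9600\right)}{1437601 + 9600} = -444876 - \frac{-36 + 1437601 + 4800 + 103 \cdot 1447201}{1447201} = -444876 - \frac{-36 + 1437601 + 4800 + 149061703}{1447201} = -444876 - \frac{1}{1447201} \cdot 150504068 = -444876 - \frac{150504068}{1447201} = - \frac{643975496144}{1447201}$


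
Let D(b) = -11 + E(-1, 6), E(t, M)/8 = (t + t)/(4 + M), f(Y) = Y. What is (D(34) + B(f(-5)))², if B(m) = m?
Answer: 7744/25 ≈ 309.76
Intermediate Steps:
E(t, M) = 16*t/(4 + M) (E(t, M) = 8*((t + t)/(4 + M)) = 8*((2*t)/(4 + M)) = 8*(2*t/(4 + M)) = 16*t/(4 + M))
D(b) = -63/5 (D(b) = -11 + 16*(-1)/(4 + 6) = -11 + 16*(-1)/10 = -11 + 16*(-1)*(⅒) = -11 - 8/5 = -63/5)
(D(34) + B(f(-5)))² = (-63/5 - 5)² = (-88/5)² = 7744/25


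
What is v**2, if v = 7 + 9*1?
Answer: 256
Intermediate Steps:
v = 16 (v = 7 + 9 = 16)
v**2 = 16**2 = 256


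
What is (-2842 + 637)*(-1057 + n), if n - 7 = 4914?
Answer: -8520120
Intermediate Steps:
n = 4921 (n = 7 + 4914 = 4921)
(-2842 + 637)*(-1057 + n) = (-2842 + 637)*(-1057 + 4921) = -2205*3864 = -8520120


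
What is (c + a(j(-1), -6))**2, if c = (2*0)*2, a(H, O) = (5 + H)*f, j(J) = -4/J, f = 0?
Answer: 0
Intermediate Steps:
a(H, O) = 0 (a(H, O) = (5 + H)*0 = 0)
c = 0 (c = 0*2 = 0)
(c + a(j(-1), -6))**2 = (0 + 0)**2 = 0**2 = 0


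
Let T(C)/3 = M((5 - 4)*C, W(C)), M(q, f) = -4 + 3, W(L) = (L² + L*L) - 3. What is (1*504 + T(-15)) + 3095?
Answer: 3596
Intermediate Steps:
W(L) = -3 + 2*L² (W(L) = (L² + L²) - 3 = 2*L² - 3 = -3 + 2*L²)
M(q, f) = -1
T(C) = -3 (T(C) = 3*(-1) = -3)
(1*504 + T(-15)) + 3095 = (1*504 - 3) + 3095 = (504 - 3) + 3095 = 501 + 3095 = 3596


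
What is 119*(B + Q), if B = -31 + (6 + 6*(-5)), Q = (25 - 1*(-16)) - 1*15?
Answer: -3451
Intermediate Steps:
Q = 26 (Q = (25 + 16) - 15 = 41 - 15 = 26)
B = -55 (B = -31 + (6 - 30) = -31 - 24 = -55)
119*(B + Q) = 119*(-55 + 26) = 119*(-29) = -3451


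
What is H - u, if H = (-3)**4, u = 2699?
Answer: -2618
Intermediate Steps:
H = 81
H - u = 81 - 1*2699 = 81 - 2699 = -2618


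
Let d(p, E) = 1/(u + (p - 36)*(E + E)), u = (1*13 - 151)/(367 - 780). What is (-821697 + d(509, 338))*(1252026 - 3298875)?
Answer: 222103728221945150049/132056062 ≈ 1.6819e+12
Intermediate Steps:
u = 138/413 (u = (13 - 151)/(-413) = -138*(-1/413) = 138/413 ≈ 0.33414)
d(p, E) = 1/(138/413 + 2*E*(-36 + p)) (d(p, E) = 1/(138/413 + (p - 36)*(E + E)) = 1/(138/413 + (-36 + p)*(2*E)) = 1/(138/413 + 2*E*(-36 + p)))
(-821697 + d(509, 338))*(1252026 - 3298875) = (-821697 + 413/(2*(69 - 14868*338 + 413*338*509)))*(1252026 - 3298875) = (-821697 + 413/(2*(69 - 5025384 + 71053346)))*(-2046849) = (-821697 + (413/2)/66028031)*(-2046849) = (-821697 + (413/2)*(1/66028031))*(-2046849) = (-821697 + 413/132056062)*(-2046849) = -108510069976801/132056062*(-2046849) = 222103728221945150049/132056062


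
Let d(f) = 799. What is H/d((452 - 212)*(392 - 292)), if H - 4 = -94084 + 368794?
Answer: 274714/799 ≈ 343.82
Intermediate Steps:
H = 274714 (H = 4 + (-94084 + 368794) = 4 + 274710 = 274714)
H/d((452 - 212)*(392 - 292)) = 274714/799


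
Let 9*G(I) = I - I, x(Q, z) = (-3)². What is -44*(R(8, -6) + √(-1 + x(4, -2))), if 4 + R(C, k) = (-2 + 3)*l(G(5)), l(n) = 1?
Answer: 132 - 88*√2 ≈ 7.5492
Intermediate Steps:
x(Q, z) = 9
G(I) = 0 (G(I) = (I - I)/9 = (⅑)*0 = 0)
R(C, k) = -3 (R(C, k) = -4 + (-2 + 3)*1 = -4 + 1*1 = -4 + 1 = -3)
-44*(R(8, -6) + √(-1 + x(4, -2))) = -44*(-3 + √(-1 + 9)) = -44*(-3 + √8) = -44*(-3 + 2*√2) = 132 - 88*√2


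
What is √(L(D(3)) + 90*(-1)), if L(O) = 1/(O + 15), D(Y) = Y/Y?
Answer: I*√1439/4 ≈ 9.4835*I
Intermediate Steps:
D(Y) = 1
L(O) = 1/(15 + O)
√(L(D(3)) + 90*(-1)) = √(1/(15 + 1) + 90*(-1)) = √(1/16 - 90) = √(-1439/16) = I*√1439/4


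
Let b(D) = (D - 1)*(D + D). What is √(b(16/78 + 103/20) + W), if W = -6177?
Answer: I*√3729708262/780 ≈ 78.297*I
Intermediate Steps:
b(D) = 2*D*(-1 + D) (b(D) = (-1 + D)*(2*D) = 2*D*(-1 + D))
√(b(16/78 + 103/20) + W) = √(2*(16/78 + 103/20)*(-1 + (16/78 + 103/20)) - 6177) = √(2*(16*(1/78) + 103*(1/20))*(-1 + (16*(1/78) + 103*(1/20))) - 6177) = √(2*(8/39 + 103/20)*(-1 + (8/39 + 103/20)) - 6177) = √(2*(4177/780)*(-1 + 4177/780) - 6177) = √(2*(4177/780)*(3397/780) - 6177) = √(14189269/304200 - 6177) = √(-1864854131/304200) = I*√3729708262/780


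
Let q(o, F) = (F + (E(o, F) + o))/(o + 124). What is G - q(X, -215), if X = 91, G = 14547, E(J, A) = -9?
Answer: 3127738/215 ≈ 14548.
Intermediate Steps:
q(o, F) = (-9 + F + o)/(124 + o) (q(o, F) = (F + (-9 + o))/(o + 124) = (-9 + F + o)/(124 + o))
G - q(X, -215) = 14547 - (-9 - 215 + 91)/(124 + 91) = 14547 - (-133)/215 = 14547 - 1*(-133/215) = 14547 + 133/215 = 3127738/215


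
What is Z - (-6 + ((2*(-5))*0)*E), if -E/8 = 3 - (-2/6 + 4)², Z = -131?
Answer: -125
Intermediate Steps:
E = 752/9 (E = -8*(3 - (-2/6 + 4)²) = -8*(3 - (-2*⅙ + 4)²) = -8*(3 - (-⅓ + 4)²) = -8*(3 - (11/3)²) = -8*(3 - 1*121/9) = -8*(3 - 121/9) = -8*(-94/9) = 752/9 ≈ 83.556)
Z - (-6 + ((2*(-5))*0)*E) = -131 - (-6 + ((2*(-5))*0)*(752/9)) = -131 - (-6 - 10*0*(752/9)) = -131 - (-6 + 0*(752/9)) = -131 - (-6 + 0) = -131 - 1*(-6) = -131 + 6 = -125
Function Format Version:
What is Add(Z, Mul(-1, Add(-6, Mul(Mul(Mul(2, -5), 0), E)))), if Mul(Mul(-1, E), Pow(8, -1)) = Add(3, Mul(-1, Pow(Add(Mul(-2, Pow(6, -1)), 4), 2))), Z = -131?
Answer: -125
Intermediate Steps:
E = Rational(752, 9) (E = Mul(-8, Add(3, Mul(-1, Pow(Add(Mul(-2, Pow(6, -1)), 4), 2)))) = Mul(-8, Add(3, Mul(-1, Pow(Add(Mul(-2, Rational(1, 6)), 4), 2)))) = Mul(-8, Add(3, Mul(-1, Pow(Add(Rational(-1, 3), 4), 2)))) = Mul(-8, Add(3, Mul(-1, Pow(Rational(11, 3), 2)))) = Mul(-8, Add(3, Mul(-1, Rational(121, 9)))) = Mul(-8, Add(3, Rational(-121, 9))) = Mul(-8, Rational(-94, 9)) = Rational(752, 9) ≈ 83.556)
Add(Z, Mul(-1, Add(-6, Mul(Mul(Mul(2, -5), 0), E)))) = Add(-131, Mul(-1, Add(-6, Mul(Mul(Mul(2, -5), 0), Rational(752, 9))))) = Add(-131, Mul(-1, Add(-6, Mul(Mul(-10, 0), Rational(752, 9))))) = Add(-131, Mul(-1, Add(-6, Mul(0, Rational(752, 9))))) = Add(-131, Mul(-1, Add(-6, 0))) = Add(-131, Mul(-1, -6)) = Add(-131, 6) = -125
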